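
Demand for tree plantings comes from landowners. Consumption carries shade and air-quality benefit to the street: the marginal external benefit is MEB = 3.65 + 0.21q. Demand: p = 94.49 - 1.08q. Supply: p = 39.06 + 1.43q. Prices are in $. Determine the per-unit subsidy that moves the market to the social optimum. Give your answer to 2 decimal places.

Social marginal benefit = demand + MEB = 98.14 - 0.87q.
Set SMB = MC: 98.14 - 0.87q = 39.06 + 1.43q → q* = 25.6870.
The Pigouvian subsidy equals MEB at q*: 3.65 + 0.21×25.6870 = 9.0443.

subsidy = $9.04 per unit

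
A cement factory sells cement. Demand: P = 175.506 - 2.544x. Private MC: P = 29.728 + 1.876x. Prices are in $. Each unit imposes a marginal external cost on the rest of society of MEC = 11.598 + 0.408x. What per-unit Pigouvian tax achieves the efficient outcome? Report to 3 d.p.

tax = $22.937 per unit

Social marginal cost = private MC + MEC = 41.326 + 2.284x.
Set SMC = demand: 41.326 + 2.284x = 175.506 - 2.544x → x* = 27.7920.
The Pigouvian tax equals MEC at x*: 11.598 + 0.408×27.7920 = 22.9371.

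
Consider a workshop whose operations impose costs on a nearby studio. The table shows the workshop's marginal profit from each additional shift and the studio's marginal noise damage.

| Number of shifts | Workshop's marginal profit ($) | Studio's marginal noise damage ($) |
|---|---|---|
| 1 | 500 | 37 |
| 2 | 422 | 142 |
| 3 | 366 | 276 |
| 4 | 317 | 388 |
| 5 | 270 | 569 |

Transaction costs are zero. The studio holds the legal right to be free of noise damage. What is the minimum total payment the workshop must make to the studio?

Efficient level: marginal profit ≥ marginal noise damage through level 3, so k* = 3.
With the studio holding the right, the workshop must at least compensate total damage at k*: 37 + 142 + 276 = 455.

$455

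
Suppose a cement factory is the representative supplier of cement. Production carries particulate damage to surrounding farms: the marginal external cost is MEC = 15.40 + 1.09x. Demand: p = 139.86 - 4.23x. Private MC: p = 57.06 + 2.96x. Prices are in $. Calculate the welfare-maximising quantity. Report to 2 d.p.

x* = 8.14

Social marginal cost = private MC + MEC = 72.46 + 4.05x.
Set SMC = demand: 72.46 + 4.05x = 139.86 - 4.23x → x* = 8.1401.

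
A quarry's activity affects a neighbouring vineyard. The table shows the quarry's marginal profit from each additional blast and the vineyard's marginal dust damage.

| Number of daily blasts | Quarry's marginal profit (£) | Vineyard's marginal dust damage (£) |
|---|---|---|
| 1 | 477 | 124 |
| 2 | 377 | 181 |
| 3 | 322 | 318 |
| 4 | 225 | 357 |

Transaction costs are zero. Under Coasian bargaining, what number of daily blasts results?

3

Bargaining reaches the level where marginal profit last exceeds marginal dust damage.
That holds through level 3 (322 ≥ 318) but not at 4 (225 < 357).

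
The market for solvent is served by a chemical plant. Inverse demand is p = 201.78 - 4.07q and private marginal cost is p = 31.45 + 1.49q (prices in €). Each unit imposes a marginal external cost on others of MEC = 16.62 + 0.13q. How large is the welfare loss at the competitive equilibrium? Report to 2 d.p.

Market equilibrium (private): 31.45 + 1.49q = 201.78 - 4.07q → q_m = 30.6349.
Social marginal cost = private MC + MEC = 48.07 + 1.62q.
Set SMC = demand: 48.07 + 1.62q = 201.78 - 4.07q → q* = 27.0141.
The loss is the area between SMC and demand from q* to q_m; with linear curves that's a triangle of height MEC(q_m).
DWL = ½ × 3.6208 × 20.6025 = 37.2988.

DWL = €37.30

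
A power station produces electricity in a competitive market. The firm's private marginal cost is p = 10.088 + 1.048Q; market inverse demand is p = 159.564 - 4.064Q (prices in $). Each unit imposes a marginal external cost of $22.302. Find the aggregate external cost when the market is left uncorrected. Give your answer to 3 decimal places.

Market equilibrium (private): 10.088 + 1.048Q = 159.564 - 4.064Q → Q_m = 29.2402.
Total external cost = MEC × Q_m = 22.302 × 29.2402 = 652.1149.

$652.115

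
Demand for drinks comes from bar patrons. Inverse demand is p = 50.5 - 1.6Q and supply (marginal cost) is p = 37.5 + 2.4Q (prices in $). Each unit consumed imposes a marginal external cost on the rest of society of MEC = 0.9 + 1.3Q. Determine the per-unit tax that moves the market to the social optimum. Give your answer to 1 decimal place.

Social marginal benefit = demand − MEC = 49.6 - 2.9Q.
Set SMB = MC: 49.6 - 2.9Q = 37.5 + 2.4Q → Q* = 2.2830.
The Pigouvian tax equals MEC at Q*: 0.9 + 1.3×2.2830 = 3.8679.

tax = $3.9 per unit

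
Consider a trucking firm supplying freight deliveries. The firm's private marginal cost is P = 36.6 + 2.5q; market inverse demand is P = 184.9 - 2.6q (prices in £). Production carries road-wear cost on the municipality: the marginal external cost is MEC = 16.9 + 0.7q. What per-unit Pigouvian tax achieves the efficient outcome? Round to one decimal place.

Social marginal cost = private MC + MEC = 53.5 + 3.2q.
Set SMC = demand: 53.5 + 3.2q = 184.9 - 2.6q → q* = 22.6552.
The Pigouvian tax equals MEC at q*: 16.9 + 0.7×22.6552 = 32.7586.

tax = £32.8 per unit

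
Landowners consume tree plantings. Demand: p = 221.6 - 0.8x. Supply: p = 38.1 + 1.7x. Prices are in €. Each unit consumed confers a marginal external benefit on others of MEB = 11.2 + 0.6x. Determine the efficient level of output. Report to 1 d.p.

Social marginal benefit = demand + MEB = 232.8 - 0.2x.
Set SMB = MC: 232.8 - 0.2x = 38.1 + 1.7x → x* = 102.4737.

x* = 102.5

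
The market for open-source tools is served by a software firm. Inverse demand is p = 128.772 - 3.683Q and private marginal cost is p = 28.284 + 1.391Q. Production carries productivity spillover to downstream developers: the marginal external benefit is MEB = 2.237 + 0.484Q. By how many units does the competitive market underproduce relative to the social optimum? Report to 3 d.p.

Market equilibrium (private): 28.284 + 1.391Q = 128.772 - 3.683Q → Q_m = 19.8045.
Social marginal cost = private MC − MEB = 26.047 + 0.907Q.
Set SMC = demand: 26.047 + 0.907Q = 128.772 - 3.683Q → Q* = 22.3802.
Gap = |19.8045 − 22.3802| = 2.5757.

2.576 units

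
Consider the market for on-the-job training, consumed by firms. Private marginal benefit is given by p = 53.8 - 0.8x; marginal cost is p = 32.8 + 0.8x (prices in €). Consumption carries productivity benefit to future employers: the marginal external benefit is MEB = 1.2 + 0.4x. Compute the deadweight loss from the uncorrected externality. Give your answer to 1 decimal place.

Market equilibrium (private): 32.8 + 0.8x = 53.8 - 0.8x → x_m = 13.1250.
Social marginal benefit = demand + MEB = 55.0 - 0.4x.
Set SMB = MC: 55.0 - 0.4x = 32.8 + 0.8x → x* = 18.5000.
The welfare-loss triangle has base |x_m − x*| and height MEB(x_m) (the vertical gap between SMB and MC is zero at x* and MEB at x_m).
DWL = ½ × 5.3750 × 6.4500 = 17.3344.

DWL = €17.3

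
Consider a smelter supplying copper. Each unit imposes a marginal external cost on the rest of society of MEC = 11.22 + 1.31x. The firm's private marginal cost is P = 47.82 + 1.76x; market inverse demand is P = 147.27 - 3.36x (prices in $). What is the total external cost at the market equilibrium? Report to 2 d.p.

Market equilibrium (private): 47.82 + 1.76x = 147.27 - 3.36x → x_m = 19.4238.
Total external cost = ∫₀^{x_m} (11.22 + 1.31x) dx = 11.22×19.4238 + ½×1.31×19.4238² = 465.0561.

$465.06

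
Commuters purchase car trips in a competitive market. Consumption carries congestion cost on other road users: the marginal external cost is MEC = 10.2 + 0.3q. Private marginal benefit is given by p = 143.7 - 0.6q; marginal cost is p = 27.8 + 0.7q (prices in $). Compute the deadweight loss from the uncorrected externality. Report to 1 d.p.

DWL = $426.6

Market equilibrium (private): 27.8 + 0.7q = 143.7 - 0.6q → q_m = 89.1538.
Social marginal benefit = demand − MEC = 133.5 - 0.9q.
Set SMB = MC: 133.5 - 0.9q = 27.8 + 0.7q → q* = 66.0625.
Height of the DWL triangle at q_m is MC(q_m) − SMB(q_m) = MEC(q_m) = 36.9462.
DWL = ½ × 23.0913 × 36.9462 = 426.5679.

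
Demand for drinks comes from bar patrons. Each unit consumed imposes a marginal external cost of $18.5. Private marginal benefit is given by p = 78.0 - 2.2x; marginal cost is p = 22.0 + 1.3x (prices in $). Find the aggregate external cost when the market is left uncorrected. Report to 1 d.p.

$296.0

Market equilibrium (private): 22.0 + 1.3x = 78.0 - 2.2x → x_m = 16.0000.
Total external cost = MEC × x_m = 18.5 × 16.0000 = 296.0000.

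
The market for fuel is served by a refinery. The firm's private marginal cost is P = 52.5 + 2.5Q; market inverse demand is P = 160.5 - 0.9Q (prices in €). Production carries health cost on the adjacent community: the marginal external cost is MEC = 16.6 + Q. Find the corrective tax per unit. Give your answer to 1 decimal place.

tax = €37.4 per unit

Social marginal cost = private MC + MEC = 69.1 + 3.5Q.
Set SMC = demand: 69.1 + 3.5Q = 160.5 - 0.9Q → Q* = 20.7727.
The Pigouvian tax equals MEC at Q*: 16.6 + 1.0×20.7727 = 37.3727.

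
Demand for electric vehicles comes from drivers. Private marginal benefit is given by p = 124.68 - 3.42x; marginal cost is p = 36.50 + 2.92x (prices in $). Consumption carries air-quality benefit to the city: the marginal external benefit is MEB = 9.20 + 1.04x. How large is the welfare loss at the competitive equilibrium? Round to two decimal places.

DWL = $52.83

Market equilibrium (private): 36.50 + 2.92x = 124.68 - 3.42x → x_m = 13.9085.
Social marginal benefit = demand + MEB = 133.88 - 2.38x.
Set SMB = MC: 133.88 - 2.38x = 36.50 + 2.92x → x* = 18.3736.
The loss is the area between SMB and MC from x* to x_m; with linear curves that's a triangle of height MEB(x_m).
DWL = ½ × 4.4651 × 23.6649 = 52.8331.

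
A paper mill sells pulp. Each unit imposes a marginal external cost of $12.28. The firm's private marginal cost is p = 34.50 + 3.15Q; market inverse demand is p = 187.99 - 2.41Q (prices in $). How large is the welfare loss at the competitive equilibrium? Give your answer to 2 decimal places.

Market equilibrium (private): 34.50 + 3.15Q = 187.99 - 2.41Q → Q_m = 27.6061.
Social marginal cost = private MC + MEC = 46.78 + 3.15Q.
Set SMC = demand: 46.78 + 3.15Q = 187.99 - 2.41Q → Q* = 25.3975.
Between Q* and Q_m the wedge SMC − demand runs linearly from 0 to MEC(Q_m), so the loss is a triangle.
DWL = ½ × 2.2086 × 12.2800 = 13.5608.

DWL = $13.56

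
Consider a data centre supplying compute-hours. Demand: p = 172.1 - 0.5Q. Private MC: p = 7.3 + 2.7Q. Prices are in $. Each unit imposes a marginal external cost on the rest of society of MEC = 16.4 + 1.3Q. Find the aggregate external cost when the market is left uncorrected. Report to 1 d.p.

$2568.6

Market equilibrium (private): 7.3 + 2.7Q = 172.1 - 0.5Q → Q_m = 51.5000.
Total external cost = ∫₀^{Q_m} (16.4 + 1.3Q) dQ = 16.4×51.5000 + ½×1.3×51.5000² = 2568.5625.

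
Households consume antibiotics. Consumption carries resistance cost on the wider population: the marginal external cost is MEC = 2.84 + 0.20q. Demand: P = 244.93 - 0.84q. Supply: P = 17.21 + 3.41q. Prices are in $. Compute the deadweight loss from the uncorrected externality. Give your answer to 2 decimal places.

DWL = $20.65

Market equilibrium (private): 17.21 + 3.41q = 244.93 - 0.84q → q_m = 53.5812.
Social marginal benefit = demand − MEC = 242.09 - 1.04q.
Set SMB = MC: 242.09 - 1.04q = 17.21 + 3.41q → q* = 50.5348.
Between q* and q_m the wedge MC − SMB runs linearly from 0 to MEC(q_m), so the loss is a triangle.
DWL = ½ × 3.0464 × 13.5562 = 20.6488.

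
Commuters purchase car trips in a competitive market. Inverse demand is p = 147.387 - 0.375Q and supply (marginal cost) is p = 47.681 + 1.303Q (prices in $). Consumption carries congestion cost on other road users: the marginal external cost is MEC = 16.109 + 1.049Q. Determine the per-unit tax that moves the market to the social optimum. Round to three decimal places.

tax = $48.266 per unit

Social marginal benefit = demand − MEC = 131.278 - 1.424Q.
Set SMB = MC: 131.278 - 1.424Q = 47.681 + 1.303Q → Q* = 30.6553.
The Pigouvian tax equals MEC at Q*: 16.109 + 1.049×30.6553 = 48.2664.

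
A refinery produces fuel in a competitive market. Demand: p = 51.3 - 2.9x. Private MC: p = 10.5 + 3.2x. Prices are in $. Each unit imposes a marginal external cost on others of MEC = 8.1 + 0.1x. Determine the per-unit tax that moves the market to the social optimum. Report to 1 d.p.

Social marginal cost = private MC + MEC = 18.6 + 3.3x.
Set SMC = demand: 18.6 + 3.3x = 51.3 - 2.9x → x* = 5.2742.
The Pigouvian tax equals MEC at x*: 8.1 + 0.1×5.2742 = 8.6274.

tax = $8.6 per unit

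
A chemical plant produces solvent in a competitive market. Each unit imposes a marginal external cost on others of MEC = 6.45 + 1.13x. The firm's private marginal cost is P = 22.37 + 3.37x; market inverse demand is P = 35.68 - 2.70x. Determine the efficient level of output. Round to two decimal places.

Social marginal cost = private MC + MEC = 28.82 + 4.50x.
Set SMC = demand: 28.82 + 4.50x = 35.68 - 2.70x → x* = 0.9528.

x* = 0.95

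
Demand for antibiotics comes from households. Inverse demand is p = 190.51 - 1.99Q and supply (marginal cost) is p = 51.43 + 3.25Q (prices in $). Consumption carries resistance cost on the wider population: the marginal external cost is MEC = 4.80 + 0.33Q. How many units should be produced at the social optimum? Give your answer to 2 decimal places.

Social marginal benefit = demand − MEC = 185.71 - 2.32Q.
Set SMB = MC: 185.71 - 2.32Q = 51.43 + 3.25Q → Q* = 24.1077.

Q* = 24.11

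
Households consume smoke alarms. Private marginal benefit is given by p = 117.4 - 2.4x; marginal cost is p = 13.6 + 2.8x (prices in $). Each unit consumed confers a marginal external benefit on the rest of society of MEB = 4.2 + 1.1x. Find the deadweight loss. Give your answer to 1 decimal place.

Market equilibrium (private): 13.6 + 2.8x = 117.4 - 2.4x → x_m = 19.9615.
Social marginal benefit = demand + MEB = 121.6 - 1.3x.
Set SMB = MC: 121.6 - 1.3x = 13.6 + 2.8x → x* = 26.3415.
The welfare-loss triangle has base |x_m − x*| and height MEB(x_m) (the vertical gap between SMB and MC is zero at x* and MEB at x_m).
DWL = ½ × 6.3800 × 26.1577 = 83.4431.

DWL = $83.4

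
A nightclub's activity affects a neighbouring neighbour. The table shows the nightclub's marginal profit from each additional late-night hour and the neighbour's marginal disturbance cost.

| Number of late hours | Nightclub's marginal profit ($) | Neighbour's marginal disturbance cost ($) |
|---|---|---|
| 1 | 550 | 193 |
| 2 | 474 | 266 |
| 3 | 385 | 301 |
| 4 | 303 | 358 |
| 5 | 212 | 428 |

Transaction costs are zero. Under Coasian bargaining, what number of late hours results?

3

Bargaining reaches the level where marginal profit last exceeds marginal disturbance cost.
That holds through level 3 (385 ≥ 301) but not at 4 (303 < 358).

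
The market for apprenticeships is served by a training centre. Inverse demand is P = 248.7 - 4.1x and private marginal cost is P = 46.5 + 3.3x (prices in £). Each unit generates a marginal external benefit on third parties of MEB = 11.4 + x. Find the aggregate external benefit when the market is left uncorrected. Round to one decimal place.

£684.8

Market equilibrium (private): 46.5 + 3.3x = 248.7 - 4.1x → x_m = 27.3243.
Total external benefit = ∫₀^{x_m} (11.4 + 1.0x) dx = 11.4×27.3243 + ½×1.0×27.3243² = 684.8057.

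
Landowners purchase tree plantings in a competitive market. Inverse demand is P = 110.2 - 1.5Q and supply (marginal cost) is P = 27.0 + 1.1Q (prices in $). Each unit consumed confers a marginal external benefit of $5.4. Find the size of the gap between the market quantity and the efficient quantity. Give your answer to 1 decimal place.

2.1 units

Market equilibrium (private): 27.0 + 1.1Q = 110.2 - 1.5Q → Q_m = 32.0000.
Social marginal benefit = demand + MEB = 115.6 - 1.5Q.
Set SMB = MC: 115.6 - 1.5Q = 27.0 + 1.1Q → Q* = 34.0769.
Gap = |32.0000 − 34.0769| = 2.0769.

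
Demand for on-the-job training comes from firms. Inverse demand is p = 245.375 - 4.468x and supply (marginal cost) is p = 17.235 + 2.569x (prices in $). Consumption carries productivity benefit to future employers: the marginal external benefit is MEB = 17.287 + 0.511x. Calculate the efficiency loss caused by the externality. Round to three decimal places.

Market equilibrium (private): 17.235 + 2.569x = 245.375 - 4.468x → x_m = 32.4201.
Social marginal benefit = demand + MEB = 262.662 - 3.957x.
Set SMB = MC: 262.662 - 3.957x = 17.235 + 2.569x → x* = 37.6076.
The loss is the area between SMB and MC from x* to x_m; with linear curves that's a triangle of height MEB(x_m).
DWL = ½ × 5.1875 × 33.8537 = 87.8080.

DWL = $87.808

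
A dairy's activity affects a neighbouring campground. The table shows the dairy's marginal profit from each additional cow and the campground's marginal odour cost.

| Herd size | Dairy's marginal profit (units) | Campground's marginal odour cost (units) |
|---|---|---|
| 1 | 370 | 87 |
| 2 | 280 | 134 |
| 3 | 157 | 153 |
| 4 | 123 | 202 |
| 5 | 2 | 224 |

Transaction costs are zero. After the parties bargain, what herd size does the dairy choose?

Bargaining reaches the level where marginal profit last exceeds marginal odour cost.
That holds through level 3 (157 ≥ 153) but not at 4 (123 < 202).

3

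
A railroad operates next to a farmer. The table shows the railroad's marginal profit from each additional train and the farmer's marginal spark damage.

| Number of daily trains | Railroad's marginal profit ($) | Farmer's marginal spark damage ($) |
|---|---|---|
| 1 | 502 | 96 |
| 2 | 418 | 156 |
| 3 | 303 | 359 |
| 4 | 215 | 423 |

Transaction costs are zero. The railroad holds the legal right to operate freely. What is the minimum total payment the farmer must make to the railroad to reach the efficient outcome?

$518

Left alone the railroad would choose level 4 (marginal profit stays positive).
Efficient level: k* = 2 (marginal profit ≥ marginal spark damage through 2).
The farmer must at least cover the railroad's forgone profit from cutting 4→2: 303 + 215 = 518.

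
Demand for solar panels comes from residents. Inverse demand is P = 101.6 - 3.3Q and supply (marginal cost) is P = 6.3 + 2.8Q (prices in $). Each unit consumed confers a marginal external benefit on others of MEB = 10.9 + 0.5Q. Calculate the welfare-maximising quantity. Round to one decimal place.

Social marginal benefit = demand + MEB = 112.5 - 2.8Q.
Set SMB = MC: 112.5 - 2.8Q = 6.3 + 2.8Q → Q* = 18.9643.

Q* = 19.0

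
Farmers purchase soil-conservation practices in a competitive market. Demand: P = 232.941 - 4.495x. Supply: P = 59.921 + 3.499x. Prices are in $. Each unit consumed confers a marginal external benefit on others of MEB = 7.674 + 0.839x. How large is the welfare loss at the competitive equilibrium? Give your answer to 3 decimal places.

DWL = $46.635

Market equilibrium (private): 59.921 + 3.499x = 232.941 - 4.495x → x_m = 21.6437.
Social marginal benefit = demand + MEB = 240.615 - 3.656x.
Set SMB = MC: 240.615 - 3.656x = 59.921 + 3.499x → x* = 25.2542.
The welfare-loss triangle has base |x_m − x*| and height MEB(x_m) (the vertical gap between SMB and MC is zero at x* and MEB at x_m).
DWL = ½ × 3.6105 × 25.8331 = 46.6352.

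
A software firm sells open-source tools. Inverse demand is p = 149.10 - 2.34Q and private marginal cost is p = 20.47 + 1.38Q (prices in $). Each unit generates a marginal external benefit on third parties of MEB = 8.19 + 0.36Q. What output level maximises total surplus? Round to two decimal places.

Social marginal cost = private MC − MEB = 12.28 + 1.02Q.
Set SMC = demand: 12.28 + 1.02Q = 149.10 - 2.34Q → Q* = 40.7202.

Q* = 40.72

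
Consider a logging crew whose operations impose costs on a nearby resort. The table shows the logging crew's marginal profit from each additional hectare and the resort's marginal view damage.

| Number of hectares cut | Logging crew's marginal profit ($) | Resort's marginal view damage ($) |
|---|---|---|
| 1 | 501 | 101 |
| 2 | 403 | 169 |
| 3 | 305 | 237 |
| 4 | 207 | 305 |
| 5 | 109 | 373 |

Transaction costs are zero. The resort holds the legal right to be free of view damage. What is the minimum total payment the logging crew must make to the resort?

$507

Efficient level: marginal profit ≥ marginal view damage through level 3, so k* = 3.
With the resort holding the right, the logging crew must at least compensate total damage at k*: 101 + 169 + 237 = 507.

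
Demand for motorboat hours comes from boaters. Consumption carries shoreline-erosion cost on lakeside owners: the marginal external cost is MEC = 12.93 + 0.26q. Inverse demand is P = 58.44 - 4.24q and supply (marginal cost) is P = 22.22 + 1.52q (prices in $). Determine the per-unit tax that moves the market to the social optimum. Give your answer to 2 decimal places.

tax = $13.94 per unit

Social marginal benefit = demand − MEC = 45.51 - 4.50q.
Set SMB = MC: 45.51 - 4.50q = 22.22 + 1.52q → q* = 3.8688.
The Pigouvian tax equals MEC at q*: 12.93 + 0.26×3.8688 = 13.9359.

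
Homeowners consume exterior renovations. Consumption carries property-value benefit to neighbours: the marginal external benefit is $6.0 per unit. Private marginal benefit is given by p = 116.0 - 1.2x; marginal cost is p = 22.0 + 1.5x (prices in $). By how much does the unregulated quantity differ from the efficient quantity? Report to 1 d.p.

Market equilibrium (private): 22.0 + 1.5x = 116.0 - 1.2x → x_m = 34.8148.
Social marginal benefit = demand + MEB = 122.0 - 1.2x.
Set SMB = MC: 122.0 - 1.2x = 22.0 + 1.5x → x* = 37.0370.
Gap = |34.8148 − 37.0370| = 2.2222.

2.2 units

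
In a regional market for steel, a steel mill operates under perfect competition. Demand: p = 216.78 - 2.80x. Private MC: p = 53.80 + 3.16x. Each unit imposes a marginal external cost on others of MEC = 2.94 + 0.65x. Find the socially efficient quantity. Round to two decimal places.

x* = 24.21

Social marginal cost = private MC + MEC = 56.74 + 3.81x.
Set SMC = demand: 56.74 + 3.81x = 216.78 - 2.80x → x* = 24.2118.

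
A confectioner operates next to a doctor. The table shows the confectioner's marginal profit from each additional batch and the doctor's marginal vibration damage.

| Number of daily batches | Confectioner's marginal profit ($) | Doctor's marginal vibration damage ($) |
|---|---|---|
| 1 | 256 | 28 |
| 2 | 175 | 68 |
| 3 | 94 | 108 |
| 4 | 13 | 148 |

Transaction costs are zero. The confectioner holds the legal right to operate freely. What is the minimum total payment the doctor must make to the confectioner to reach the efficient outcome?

Left alone the confectioner would choose level 4 (marginal profit stays positive).
Efficient level: k* = 2 (marginal profit ≥ marginal vibration damage through 2).
The doctor must at least cover the confectioner's forgone profit from cutting 4→2: 94 + 13 = 107.

$107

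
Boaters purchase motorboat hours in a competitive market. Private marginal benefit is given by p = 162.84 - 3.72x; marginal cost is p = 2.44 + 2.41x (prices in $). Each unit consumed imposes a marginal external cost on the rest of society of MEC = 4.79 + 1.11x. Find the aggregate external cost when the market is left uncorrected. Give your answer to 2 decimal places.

$505.33

Market equilibrium (private): 2.44 + 2.41x = 162.84 - 3.72x → x_m = 26.1664.
Total external cost = ∫₀^{x_m} (4.79 + 1.11x) dx = 4.79×26.1664 + ½×1.11×26.1664² = 505.3347.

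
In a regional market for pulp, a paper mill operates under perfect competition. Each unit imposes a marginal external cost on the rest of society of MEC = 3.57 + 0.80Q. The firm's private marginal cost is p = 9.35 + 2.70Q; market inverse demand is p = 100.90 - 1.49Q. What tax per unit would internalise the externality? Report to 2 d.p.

tax = 17.68 per unit

Social marginal cost = private MC + MEC = 12.92 + 3.50Q.
Set SMC = demand: 12.92 + 3.50Q = 100.90 - 1.49Q → Q* = 17.6313.
The Pigouvian tax equals MEC at Q*: 3.57 + 0.80×17.6313 = 17.6750.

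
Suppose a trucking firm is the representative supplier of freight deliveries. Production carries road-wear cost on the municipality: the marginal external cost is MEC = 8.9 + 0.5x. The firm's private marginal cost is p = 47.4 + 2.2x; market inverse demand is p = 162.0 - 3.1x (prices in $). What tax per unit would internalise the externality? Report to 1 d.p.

tax = $18.0 per unit

Social marginal cost = private MC + MEC = 56.3 + 2.7x.
Set SMC = demand: 56.3 + 2.7x = 162.0 - 3.1x → x* = 18.2241.
The Pigouvian tax equals MEC at x*: 8.9 + 0.5×18.2241 = 18.0121.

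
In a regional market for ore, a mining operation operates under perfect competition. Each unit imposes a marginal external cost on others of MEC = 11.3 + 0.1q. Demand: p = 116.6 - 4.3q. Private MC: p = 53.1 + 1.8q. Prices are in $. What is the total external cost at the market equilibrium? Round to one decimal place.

$123.0

Market equilibrium (private): 53.1 + 1.8q = 116.6 - 4.3q → q_m = 10.4098.
Total external cost = ∫₀^{q_m} (11.3 + 0.1q) dq = 11.3×10.4098 + ½×0.1×10.4098² = 123.0489.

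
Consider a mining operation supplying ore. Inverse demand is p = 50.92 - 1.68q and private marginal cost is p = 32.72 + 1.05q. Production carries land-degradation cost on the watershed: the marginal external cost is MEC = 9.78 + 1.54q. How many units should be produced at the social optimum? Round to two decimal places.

q* = 1.97

Social marginal cost = private MC + MEC = 42.50 + 2.59q.
Set SMC = demand: 42.50 + 2.59q = 50.92 - 1.68q → q* = 1.9719.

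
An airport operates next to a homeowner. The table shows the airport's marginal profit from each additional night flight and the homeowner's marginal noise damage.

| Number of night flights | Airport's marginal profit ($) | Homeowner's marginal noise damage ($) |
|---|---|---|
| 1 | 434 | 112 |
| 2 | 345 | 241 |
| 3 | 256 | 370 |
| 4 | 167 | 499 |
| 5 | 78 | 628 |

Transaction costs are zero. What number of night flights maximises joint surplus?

2

Bargaining reaches the level where marginal profit last exceeds marginal noise damage.
That holds through level 2 (345 ≥ 241) but not at 3 (256 < 370).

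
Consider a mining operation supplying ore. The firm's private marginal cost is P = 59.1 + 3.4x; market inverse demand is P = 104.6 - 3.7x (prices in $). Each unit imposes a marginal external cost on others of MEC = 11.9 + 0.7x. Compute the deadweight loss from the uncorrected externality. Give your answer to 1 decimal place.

DWL = $17.2

Market equilibrium (private): 59.1 + 3.4x = 104.6 - 3.7x → x_m = 6.4085.
Social marginal cost = private MC + MEC = 71.0 + 4.1x.
Set SMC = demand: 71.0 + 4.1x = 104.6 - 3.7x → x* = 4.3077.
The loss is the area between SMC and demand from x* to x_m; with linear curves that's a triangle of height MEC(x_m).
DWL = ½ × 2.1008 × 16.3859 = 17.2117.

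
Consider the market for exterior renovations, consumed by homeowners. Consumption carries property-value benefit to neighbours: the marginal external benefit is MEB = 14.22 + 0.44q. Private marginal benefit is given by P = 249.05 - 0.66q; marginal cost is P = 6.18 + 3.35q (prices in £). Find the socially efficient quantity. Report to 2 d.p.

q* = 72.01

Social marginal benefit = demand + MEB = 263.27 - 0.22q.
Set SMB = MC: 263.27 - 0.22q = 6.18 + 3.35q → q* = 72.0140.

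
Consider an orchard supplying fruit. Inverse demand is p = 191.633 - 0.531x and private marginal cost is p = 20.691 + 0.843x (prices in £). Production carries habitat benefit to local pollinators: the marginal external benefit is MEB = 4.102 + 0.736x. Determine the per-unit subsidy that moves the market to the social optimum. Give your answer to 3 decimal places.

subsidy = £206.034 per unit

Social marginal cost = private MC − MEB = 16.589 + 0.107x.
Set SMC = demand: 16.589 + 0.107x = 191.633 - 0.531x → x* = 274.3636.
The Pigouvian subsidy equals MEB at x*: 4.102 + 0.736×274.3636 = 206.0336.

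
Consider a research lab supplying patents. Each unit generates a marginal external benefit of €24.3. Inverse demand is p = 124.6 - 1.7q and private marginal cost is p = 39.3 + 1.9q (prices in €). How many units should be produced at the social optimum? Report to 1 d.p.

Social marginal cost = private MC − MEB = 15.0 + 1.9q.
Set SMC = demand: 15.0 + 1.9q = 124.6 - 1.7q → q* = 30.4444.

q* = 30.4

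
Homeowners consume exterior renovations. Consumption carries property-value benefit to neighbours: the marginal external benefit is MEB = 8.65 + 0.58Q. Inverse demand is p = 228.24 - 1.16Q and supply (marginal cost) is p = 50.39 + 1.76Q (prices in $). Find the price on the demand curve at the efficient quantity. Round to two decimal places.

P = $135.79

Social marginal benefit = demand + MEB = 236.89 - 0.58Q.
Set SMB = MC: 236.89 - 0.58Q = 50.39 + 1.76Q → Q* = 79.7009.
Consumer price on the demand curve at Q*: 228.24 − 1.16×79.7009 = 135.7870.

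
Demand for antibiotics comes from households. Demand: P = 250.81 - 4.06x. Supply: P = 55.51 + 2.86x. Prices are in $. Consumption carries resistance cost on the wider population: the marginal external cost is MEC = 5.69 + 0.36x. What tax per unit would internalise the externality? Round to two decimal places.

tax = $15.07 per unit

Social marginal benefit = demand − MEC = 245.12 - 4.42x.
Set SMB = MC: 245.12 - 4.42x = 55.51 + 2.86x → x* = 26.0453.
The Pigouvian tax equals MEC at x*: 5.69 + 0.36×26.0453 = 15.0663.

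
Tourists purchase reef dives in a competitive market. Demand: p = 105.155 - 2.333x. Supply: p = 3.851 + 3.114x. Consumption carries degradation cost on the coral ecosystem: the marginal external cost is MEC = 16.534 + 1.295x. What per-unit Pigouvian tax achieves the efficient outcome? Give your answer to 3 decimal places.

Social marginal benefit = demand − MEC = 88.621 - 3.628x.
Set SMB = MC: 88.621 - 3.628x = 3.851 + 3.114x → x* = 12.5734.
The Pigouvian tax equals MEC at x*: 16.534 + 1.295×12.5734 = 32.8166.

tax = 32.817 per unit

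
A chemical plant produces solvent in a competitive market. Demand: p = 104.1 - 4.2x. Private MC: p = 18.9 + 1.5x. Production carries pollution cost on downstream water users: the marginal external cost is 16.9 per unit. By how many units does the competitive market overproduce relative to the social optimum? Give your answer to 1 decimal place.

3.0 units

Market equilibrium (private): 18.9 + 1.5x = 104.1 - 4.2x → x_m = 14.9474.
Social marginal cost = private MC + MEC = 35.8 + 1.5x.
Set SMC = demand: 35.8 + 1.5x = 104.1 - 4.2x → x* = 11.9825.
Gap = |14.9474 − 11.9825| = 2.9649.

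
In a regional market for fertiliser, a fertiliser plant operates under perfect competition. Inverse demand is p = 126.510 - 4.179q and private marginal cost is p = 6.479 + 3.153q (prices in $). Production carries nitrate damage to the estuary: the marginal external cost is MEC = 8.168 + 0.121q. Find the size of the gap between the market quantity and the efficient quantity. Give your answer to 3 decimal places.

1.362 units

Market equilibrium (private): 6.479 + 3.153q = 126.510 - 4.179q → q_m = 16.3708.
Social marginal cost = private MC + MEC = 14.647 + 3.274q.
Set SMC = demand: 14.647 + 3.274q = 126.510 - 4.179q → q* = 15.0091.
Gap = |16.3708 − 15.0091| = 1.3617.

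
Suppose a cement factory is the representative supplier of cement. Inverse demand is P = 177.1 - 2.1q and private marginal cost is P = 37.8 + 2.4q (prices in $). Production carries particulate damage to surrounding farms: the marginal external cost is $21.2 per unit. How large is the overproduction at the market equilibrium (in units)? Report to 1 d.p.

Market equilibrium (private): 37.8 + 2.4q = 177.1 - 2.1q → q_m = 30.9556.
Social marginal cost = private MC + MEC = 59.0 + 2.4q.
Set SMC = demand: 59.0 + 2.4q = 177.1 - 2.1q → q* = 26.2444.
Gap = |30.9556 − 26.2444| = 4.7112.

4.7 units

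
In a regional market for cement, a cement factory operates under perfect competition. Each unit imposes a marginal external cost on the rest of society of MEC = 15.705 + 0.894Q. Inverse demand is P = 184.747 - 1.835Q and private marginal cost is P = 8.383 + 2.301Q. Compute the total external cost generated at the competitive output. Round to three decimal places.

Market equilibrium (private): 8.383 + 2.301Q = 184.747 - 1.835Q → Q_m = 42.6412.
Total external cost = ∫₀^{Q_m} (15.705 + 0.894Q) dQ = 15.705×42.6412 + ½×0.894×42.6412² = 1482.4476.

1482.448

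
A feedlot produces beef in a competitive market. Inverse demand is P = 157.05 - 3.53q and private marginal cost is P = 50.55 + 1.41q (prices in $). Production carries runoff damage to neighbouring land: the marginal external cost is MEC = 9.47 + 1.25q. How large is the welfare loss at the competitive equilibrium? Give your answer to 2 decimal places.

Market equilibrium (private): 50.55 + 1.41q = 157.05 - 3.53q → q_m = 21.5587.
Social marginal cost = private MC + MEC = 60.02 + 2.66q.
Set SMC = demand: 60.02 + 2.66q = 157.05 - 3.53q → q* = 15.6753.
The welfare-loss triangle has base |q_m − q*| and height MEC(q_m) (the vertical gap between SMC and demand is zero at q* and MEC at q_m).
DWL = ½ × 5.8834 × 36.4184 = 107.1320.

DWL = $107.13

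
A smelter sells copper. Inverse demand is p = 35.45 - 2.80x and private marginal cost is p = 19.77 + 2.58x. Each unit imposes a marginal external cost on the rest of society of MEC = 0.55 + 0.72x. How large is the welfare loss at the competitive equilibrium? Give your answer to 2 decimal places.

DWL = 0.57

Market equilibrium (private): 19.77 + 2.58x = 35.45 - 2.80x → x_m = 2.9145.
Social marginal cost = private MC + MEC = 20.32 + 3.30x.
Set SMC = demand: 20.32 + 3.30x = 35.45 - 2.80x → x* = 2.4803.
The welfare-loss triangle has base |x_m − x*| and height MEC(x_m) (the vertical gap between SMC and demand is zero at x* and MEC at x_m).
DWL = ½ × 0.4342 × 2.6484 = 0.5750.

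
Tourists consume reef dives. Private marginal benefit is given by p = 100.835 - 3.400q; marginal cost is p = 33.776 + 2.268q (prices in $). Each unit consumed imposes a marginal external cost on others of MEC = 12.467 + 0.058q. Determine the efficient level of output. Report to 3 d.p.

q* = 9.534

Social marginal benefit = demand − MEC = 88.368 - 3.458q.
Set SMB = MC: 88.368 - 3.458q = 33.776 + 2.268q → q* = 9.5341.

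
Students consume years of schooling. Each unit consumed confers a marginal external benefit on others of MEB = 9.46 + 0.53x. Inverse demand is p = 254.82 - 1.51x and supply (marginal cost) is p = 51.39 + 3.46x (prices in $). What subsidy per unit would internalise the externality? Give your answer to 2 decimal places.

Social marginal benefit = demand + MEB = 264.28 - 0.98x.
Set SMB = MC: 264.28 - 0.98x = 51.39 + 3.46x → x* = 47.9482.
The Pigouvian subsidy equals MEB at x*: 9.46 + 0.53×47.9482 = 34.8725.

subsidy = $34.87 per unit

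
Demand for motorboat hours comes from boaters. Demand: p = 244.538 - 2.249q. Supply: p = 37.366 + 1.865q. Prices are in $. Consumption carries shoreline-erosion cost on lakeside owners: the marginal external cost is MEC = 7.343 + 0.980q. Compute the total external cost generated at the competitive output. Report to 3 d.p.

$1612.372

Market equilibrium (private): 37.366 + 1.865q = 244.538 - 2.249q → q_m = 50.3578.
Total external cost = ∫₀^{q_m} (7.343 + 0.980q) dq = 7.343×50.3578 + ½×0.980×50.3578² = 1612.3723.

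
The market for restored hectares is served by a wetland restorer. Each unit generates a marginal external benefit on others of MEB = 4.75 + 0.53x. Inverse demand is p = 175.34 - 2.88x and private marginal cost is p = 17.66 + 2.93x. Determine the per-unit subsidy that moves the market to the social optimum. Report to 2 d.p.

Social marginal cost = private MC − MEB = 12.91 + 2.40x.
Set SMC = demand: 12.91 + 2.40x = 175.34 - 2.88x → x* = 30.7633.
The Pigouvian subsidy equals MEB at x*: 4.75 + 0.53×30.7633 = 21.0545.

subsidy = 21.05 per unit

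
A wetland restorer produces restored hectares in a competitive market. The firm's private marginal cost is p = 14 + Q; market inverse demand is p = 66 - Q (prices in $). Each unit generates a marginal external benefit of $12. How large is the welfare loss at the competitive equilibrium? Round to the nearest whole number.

DWL = $36

Market equilibrium (private): 14 + Q = 66 - Q → Q_m = 26.0000.
Social marginal cost = private MC − MEB = 2 + Q.
Set SMC = demand: 2 + Q = 66 - Q → Q* = 32.0000.
Between Q* and Q_m the wedge demand − SMC runs linearly from 0 to MEB(Q_m), so the loss is a triangle.
DWL = ½ × 6.0000 × 12.0000 = 36.0000.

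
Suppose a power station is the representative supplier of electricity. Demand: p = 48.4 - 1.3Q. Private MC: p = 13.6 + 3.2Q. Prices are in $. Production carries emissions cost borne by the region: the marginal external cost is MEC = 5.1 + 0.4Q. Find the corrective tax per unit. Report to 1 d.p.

Social marginal cost = private MC + MEC = 18.7 + 3.6Q.
Set SMC = demand: 18.7 + 3.6Q = 48.4 - 1.3Q → Q* = 6.0612.
The Pigouvian tax equals MEC at Q*: 5.1 + 0.4×6.0612 = 7.5245.

tax = $7.5 per unit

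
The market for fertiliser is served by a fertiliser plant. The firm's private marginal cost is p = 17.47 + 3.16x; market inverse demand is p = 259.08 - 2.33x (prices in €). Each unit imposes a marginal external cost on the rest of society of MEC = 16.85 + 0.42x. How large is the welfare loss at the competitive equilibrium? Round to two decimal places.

DWL = €105.62

Market equilibrium (private): 17.47 + 3.16x = 259.08 - 2.33x → x_m = 44.0091.
Social marginal cost = private MC + MEC = 34.32 + 3.58x.
Set SMC = demand: 34.32 + 3.58x = 259.08 - 2.33x → x* = 38.0305.
The loss is the area between SMC and demand from x* to x_m; with linear curves that's a triangle of height MEC(x_m).
DWL = ½ × 5.9786 × 35.3338 = 105.6233.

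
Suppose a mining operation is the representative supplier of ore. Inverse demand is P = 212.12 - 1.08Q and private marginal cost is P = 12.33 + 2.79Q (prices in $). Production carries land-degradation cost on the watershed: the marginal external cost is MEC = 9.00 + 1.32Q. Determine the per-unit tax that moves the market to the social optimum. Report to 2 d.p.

tax = $57.52 per unit

Social marginal cost = private MC + MEC = 21.33 + 4.11Q.
Set SMC = demand: 21.33 + 4.11Q = 212.12 - 1.08Q → Q* = 36.7611.
The Pigouvian tax equals MEC at Q*: 9.00 + 1.32×36.7611 = 57.5247.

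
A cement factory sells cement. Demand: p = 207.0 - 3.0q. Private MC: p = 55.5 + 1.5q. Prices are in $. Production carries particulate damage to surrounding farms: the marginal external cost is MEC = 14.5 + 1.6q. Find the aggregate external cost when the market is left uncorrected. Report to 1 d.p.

$1394.9

Market equilibrium (private): 55.5 + 1.5q = 207.0 - 3.0q → q_m = 33.6667.
Total external cost = ∫₀^{q_m} (14.5 + 1.6q) dq = 14.5×33.6667 + ½×1.6×33.6667² = 1394.9245.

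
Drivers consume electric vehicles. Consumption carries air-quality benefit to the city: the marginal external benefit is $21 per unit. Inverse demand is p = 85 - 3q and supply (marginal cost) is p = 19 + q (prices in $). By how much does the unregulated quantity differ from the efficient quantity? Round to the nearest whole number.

5 units

Market equilibrium (private): 19 + q = 85 - 3q → q_m = 16.5000.
Social marginal benefit = demand + MEB = 106 - 3q.
Set SMB = MC: 106 - 3q = 19 + q → q* = 21.7500.
Gap = |16.5000 − 21.7500| = 5.2500.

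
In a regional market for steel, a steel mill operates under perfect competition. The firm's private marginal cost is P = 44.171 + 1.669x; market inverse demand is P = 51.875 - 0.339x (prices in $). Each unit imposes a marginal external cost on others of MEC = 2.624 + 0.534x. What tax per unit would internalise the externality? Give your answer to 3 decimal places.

tax = $3.691 per unit

Social marginal cost = private MC + MEC = 46.795 + 2.203x.
Set SMC = demand: 46.795 + 2.203x = 51.875 - 0.339x → x* = 1.9984.
The Pigouvian tax equals MEC at x*: 2.624 + 0.534×1.9984 = 3.6911.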